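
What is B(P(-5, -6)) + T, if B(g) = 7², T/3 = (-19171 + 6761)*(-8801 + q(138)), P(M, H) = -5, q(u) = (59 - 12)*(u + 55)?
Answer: -10052051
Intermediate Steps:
q(u) = 2585 + 47*u (q(u) = 47*(55 + u) = 2585 + 47*u)
T = -10052100 (T = 3*((-19171 + 6761)*(-8801 + (2585 + 47*138))) = 3*(-12410*(-8801 + (2585 + 6486))) = 3*(-12410*(-8801 + 9071)) = 3*(-12410*270) = 3*(-3350700) = -10052100)
B(g) = 49
B(P(-5, -6)) + T = 49 - 10052100 = -10052051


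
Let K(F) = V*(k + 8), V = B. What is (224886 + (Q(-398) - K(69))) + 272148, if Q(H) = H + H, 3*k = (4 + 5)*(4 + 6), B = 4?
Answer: 496086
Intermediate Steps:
V = 4
k = 30 (k = ((4 + 5)*(4 + 6))/3 = (9*10)/3 = (⅓)*90 = 30)
Q(H) = 2*H
K(F) = 152 (K(F) = 4*(30 + 8) = 4*38 = 152)
(224886 + (Q(-398) - K(69))) + 272148 = (224886 + (2*(-398) - 1*152)) + 272148 = (224886 + (-796 - 152)) + 272148 = (224886 - 948) + 272148 = 223938 + 272148 = 496086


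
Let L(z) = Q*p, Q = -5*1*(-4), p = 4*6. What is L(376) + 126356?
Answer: 126836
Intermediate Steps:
p = 24
Q = 20 (Q = -5*(-4) = 20)
L(z) = 480 (L(z) = 20*24 = 480)
L(376) + 126356 = 480 + 126356 = 126836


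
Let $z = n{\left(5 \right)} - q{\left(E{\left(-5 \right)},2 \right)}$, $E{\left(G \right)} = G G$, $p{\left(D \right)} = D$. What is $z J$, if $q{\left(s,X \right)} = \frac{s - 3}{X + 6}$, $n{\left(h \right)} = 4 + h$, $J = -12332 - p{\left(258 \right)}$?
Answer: $- \frac{157375}{2} \approx -78688.0$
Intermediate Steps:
$J = -12590$ ($J = -12332 - 258 = -12590$)
$E{\left(G \right)} = G^{2}$
$q{\left(s,X \right)} = \frac{-3 + s}{6 + X}$
$z = \frac{25}{4}$ ($z = \left(4 + 5\right) - \frac{-3 + \left(-5\right)^{2}}{6 + 2} = 9 - \frac{-3 + 25}{8} = 9 - \frac{1}{8} \cdot 22 = 9 - \frac{11}{4} = \frac{25}{4} \approx 6.25$)
$z J = \frac{25}{4} \left(-12590\right) = - \frac{157375}{2}$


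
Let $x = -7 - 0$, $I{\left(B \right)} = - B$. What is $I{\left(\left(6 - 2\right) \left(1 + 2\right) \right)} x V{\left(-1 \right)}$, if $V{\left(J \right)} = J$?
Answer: $-84$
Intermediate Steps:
$x = -7$ ($x = -7 + 0 = -7$)
$I{\left(\left(6 - 2\right) \left(1 + 2\right) \right)} x V{\left(-1 \right)} = - \left(6 - 2\right) \left(1 + 2\right) \left(-7\right) \left(-1\right) = - 4 \cdot 3 \left(-7\right) \left(-1\right) = \left(-1\right) 12 \left(-7\right) \left(-1\right) = \left(-12\right) \left(-7\right) \left(-1\right) = 84 \left(-1\right) = -84$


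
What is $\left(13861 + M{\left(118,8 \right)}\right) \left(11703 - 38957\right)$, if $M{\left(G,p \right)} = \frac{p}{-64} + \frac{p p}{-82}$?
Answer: $- \frac{61949854597}{164} \approx -3.7774 \cdot 10^{8}$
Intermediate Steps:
$M{\left(G,p \right)} = - \frac{p}{64} - \frac{p^{2}}{82}$ ($M{\left(G,p \right)} = p \left(- \frac{1}{64}\right) + p^{2} \left(- \frac{1}{82}\right) = - \frac{p}{64} - \frac{p^{2}}{82}$)
$\left(13861 + M{\left(118,8 \right)}\right) \left(11703 - 38957\right) = \left(13861 - \frac{41 + 32 \cdot 8}{328}\right) \left(11703 - 38957\right) = \left(13861 - \frac{41 + 256}{328}\right) \left(-27254\right) = \left(13861 - \frac{1}{328} \cdot 297\right) \left(-27254\right) = \left(13861 - \frac{297}{328}\right) \left(-27254\right) = \frac{4546111}{328} \left(-27254\right) = - \frac{61949854597}{164}$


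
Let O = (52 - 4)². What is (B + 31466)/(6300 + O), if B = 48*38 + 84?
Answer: 16687/4302 ≈ 3.8789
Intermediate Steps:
B = 1908 (B = 1824 + 84 = 1908)
O = 2304 (O = 48² = 2304)
(B + 31466)/(6300 + O) = (1908 + 31466)/(6300 + 2304) = 33374/8604 = 33374*(1/8604) = 16687/4302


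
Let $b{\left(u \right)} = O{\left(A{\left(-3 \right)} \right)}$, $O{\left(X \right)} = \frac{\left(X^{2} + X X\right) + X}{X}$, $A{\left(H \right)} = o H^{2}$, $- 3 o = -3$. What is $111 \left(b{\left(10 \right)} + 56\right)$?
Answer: $8325$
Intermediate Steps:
$o = 1$ ($o = \left(- \frac{1}{3}\right) \left(-3\right) = 1$)
$A{\left(H \right)} = H^{2}$ ($A{\left(H \right)} = 1 H^{2} = H^{2}$)
$O{\left(X \right)} = \frac{X + 2 X^{2}}{X}$ ($O{\left(X \right)} = \frac{\left(X^{2} + X^{2}\right) + X}{X} = \frac{2 X^{2} + X}{X} = \frac{X + 2 X^{2}}{X}$)
$b{\left(u \right)} = 19$ ($b{\left(u \right)} = 1 + 2 \left(-3\right)^{2} = 1 + 2 \cdot 9 = 1 + 18 = 19$)
$111 \left(b{\left(10 \right)} + 56\right) = 111 \left(19 + 56\right) = 111 \cdot 75 = 8325$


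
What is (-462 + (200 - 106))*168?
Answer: -61824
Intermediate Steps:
(-462 + (200 - 106))*168 = (-462 + 94)*168 = -368*168 = -61824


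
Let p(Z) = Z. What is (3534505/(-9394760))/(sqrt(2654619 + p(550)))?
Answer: -706901*sqrt(2655169)/4988935102888 ≈ -0.00023089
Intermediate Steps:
(3534505/(-9394760))/(sqrt(2654619 + p(550))) = (3534505/(-9394760))/(sqrt(2654619 + 550)) = (3534505*(-1/9394760))/(sqrt(2655169)) = -706901*sqrt(2655169)/4988935102888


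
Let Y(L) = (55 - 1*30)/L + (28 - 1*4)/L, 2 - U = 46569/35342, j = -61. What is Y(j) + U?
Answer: -260743/2155862 ≈ -0.12095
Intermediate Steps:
U = 24115/35342 (U = 2 - 46569/35342 = 24115/35342 ≈ 0.68233)
Y(L) = 49/L (Y(L) = (55 - 30)/L + (28 - 4)/L = 25/L + 24/L = 49/L)
Y(j) + U = 49/(-61) + 24115/35342 = 49*(-1/61) + 24115/35342 = -49/61 + 24115/35342 = -260743/2155862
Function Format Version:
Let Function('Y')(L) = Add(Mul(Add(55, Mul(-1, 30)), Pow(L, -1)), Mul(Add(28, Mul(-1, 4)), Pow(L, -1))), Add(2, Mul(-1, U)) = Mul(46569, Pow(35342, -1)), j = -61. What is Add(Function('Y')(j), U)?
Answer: Rational(-260743, 2155862) ≈ -0.12095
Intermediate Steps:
U = Rational(24115, 35342) (U = Add(2, Mul(-1, Mul(46569, Pow(35342, -1)))) = Add(2, Mul(-1, Mul(46569, Rational(1, 35342)))) = Add(2, Mul(-1, Rational(46569, 35342))) = Add(2, Rational(-46569, 35342)) = Rational(24115, 35342) ≈ 0.68233)
Function('Y')(L) = Mul(49, Pow(L, -1)) (Function('Y')(L) = Add(Mul(Add(55, -30), Pow(L, -1)), Mul(Add(28, -4), Pow(L, -1))) = Add(Mul(25, Pow(L, -1)), Mul(24, Pow(L, -1))) = Mul(49, Pow(L, -1)))
Add(Function('Y')(j), U) = Add(Mul(49, Pow(-61, -1)), Rational(24115, 35342)) = Add(Mul(49, Rational(-1, 61)), Rational(24115, 35342)) = Add(Rational(-49, 61), Rational(24115, 35342)) = Rational(-260743, 2155862)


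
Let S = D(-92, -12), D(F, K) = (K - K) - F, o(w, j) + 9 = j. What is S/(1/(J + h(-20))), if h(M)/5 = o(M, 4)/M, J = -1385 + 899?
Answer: -44597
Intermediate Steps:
o(w, j) = -9 + j
D(F, K) = -F (D(F, K) = 0 - F = -F)
J = -486
h(M) = -25/M (h(M) = 5*((-9 + 4)/M) = 5*(-5/M) = -25/M)
S = 92 (S = -1*(-92) = 92)
S/(1/(J + h(-20))) = 92/(1/(-486 - 25/(-20))) = 92/(1/(-486 - 25*(-1/20))) = 92/(1/(-486 + 5/4)) = 92/(1/(-1939/4)) = 92/(-4/1939) = 92*(-1939/4) = -44597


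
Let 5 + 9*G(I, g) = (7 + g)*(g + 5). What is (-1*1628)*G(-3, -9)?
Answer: -1628/3 ≈ -542.67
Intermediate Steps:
G(I, g) = -5/9 + (5 + g)*(7 + g)/9 (G(I, g) = -5/9 + ((7 + g)*(g + 5))/9 = -5/9 + ((7 + g)*(5 + g))/9 = -5/9 + ((5 + g)*(7 + g))/9 = -5/9 + (5 + g)*(7 + g)/9)
(-1*1628)*G(-3, -9) = (-1*1628)*(10/3 + (⅑)*(-9)² + (4/3)*(-9)) = -1628*(10/3 + (⅑)*81 - 12) = -1628*(10/3 + 9 - 12) = -1628*⅓ = -1628/3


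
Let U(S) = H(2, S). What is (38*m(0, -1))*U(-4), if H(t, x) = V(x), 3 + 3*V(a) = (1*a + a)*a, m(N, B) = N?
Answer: 0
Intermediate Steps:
V(a) = -1 + 2*a²/3 (V(a) = -1 + ((1*a + a)*a)/3 = -1 + ((a + a)*a)/3 = -1 + ((2*a)*a)/3 = -1 + (2*a²)/3 = -1 + 2*a²/3)
H(t, x) = -1 + 2*x²/3
U(S) = -1 + 2*S²/3
(38*m(0, -1))*U(-4) = (38*0)*(-1 + (⅔)*(-4)²) = 0*(-1 + (⅔)*16) = 0*(-1 + 32/3) = 0*(29/3) = 0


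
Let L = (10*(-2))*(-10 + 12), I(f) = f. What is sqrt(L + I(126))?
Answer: sqrt(86) ≈ 9.2736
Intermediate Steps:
L = -40 (L = -20*2 = -40)
sqrt(L + I(126)) = sqrt(-40 + 126) = sqrt(86)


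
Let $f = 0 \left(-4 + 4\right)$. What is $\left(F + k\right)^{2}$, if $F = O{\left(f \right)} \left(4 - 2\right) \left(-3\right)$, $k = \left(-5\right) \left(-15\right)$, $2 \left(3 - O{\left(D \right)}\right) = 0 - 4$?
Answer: $2025$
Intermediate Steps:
$f = 0$ ($f = 0 \cdot 0 = 0$)
$O{\left(D \right)} = 5$ ($O{\left(D \right)} = 3 - \frac{0 - 4}{2} = 3 - -2 = 3 + 2 = 5$)
$k = 75$
$F = -30$ ($F = 5 \left(4 - 2\right) \left(-3\right) = 5 \cdot 2 \left(-3\right) = 5 \left(-6\right) = -30$)
$\left(F + k\right)^{2} = \left(-30 + 75\right)^{2} = 45^{2} = 2025$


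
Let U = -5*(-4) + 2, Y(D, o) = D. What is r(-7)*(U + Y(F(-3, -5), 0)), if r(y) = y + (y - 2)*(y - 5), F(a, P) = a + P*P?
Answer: 4444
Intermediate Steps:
F(a, P) = a + P²
r(y) = y + (-5 + y)*(-2 + y) (r(y) = y + (-2 + y)*(-5 + y) = y + (-5 + y)*(-2 + y))
U = 22 (U = 20 + 2 = 22)
r(-7)*(U + Y(F(-3, -5), 0)) = (10 + (-7)² - 6*(-7))*(22 + (-3 + (-5)²)) = (10 + 49 + 42)*(22 + (-3 + 25)) = 101*(22 + 22) = 101*44 = 4444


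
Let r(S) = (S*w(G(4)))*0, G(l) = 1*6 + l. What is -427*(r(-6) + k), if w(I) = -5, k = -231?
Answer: 98637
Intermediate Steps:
G(l) = 6 + l
r(S) = 0 (r(S) = (S*(-5))*0 = -5*S*0 = 0)
-427*(r(-6) + k) = -427*(0 - 231) = -427*(-231) = 98637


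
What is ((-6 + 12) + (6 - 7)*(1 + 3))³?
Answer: 8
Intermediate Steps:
((-6 + 12) + (6 - 7)*(1 + 3))³ = (6 - 1*4)³ = (6 - 4)³ = 2³ = 8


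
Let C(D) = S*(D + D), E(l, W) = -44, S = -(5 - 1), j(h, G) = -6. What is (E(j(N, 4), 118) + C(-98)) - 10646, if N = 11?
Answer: -9906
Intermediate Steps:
S = -4 (S = -1*4 = -4)
C(D) = -8*D (C(D) = -4*(D + D) = -8*D)
(E(j(N, 4), 118) + C(-98)) - 10646 = (-44 - 8*(-98)) - 10646 = (-44 + 784) - 10646 = 740 - 10646 = -9906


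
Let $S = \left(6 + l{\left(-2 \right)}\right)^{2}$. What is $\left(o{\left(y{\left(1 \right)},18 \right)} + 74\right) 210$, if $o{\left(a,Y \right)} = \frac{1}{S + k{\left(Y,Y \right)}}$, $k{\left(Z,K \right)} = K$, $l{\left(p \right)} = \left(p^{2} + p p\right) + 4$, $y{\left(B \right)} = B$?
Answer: $\frac{885815}{57} \approx 15541.0$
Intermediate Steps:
$l{\left(p \right)} = 4 + 2 p^{2}$ ($l{\left(p \right)} = \left(p^{2} + p^{2}\right) + 4 = 2 p^{2} + 4 = 4 + 2 p^{2}$)
$S = 324$ ($S = \left(6 + \left(4 + 2 \left(-2\right)^{2}\right)\right)^{2} = \left(6 + \left(4 + 2 \cdot 4\right)\right)^{2} = \left(6 + \left(4 + 8\right)\right)^{2} = \left(6 + 12\right)^{2} = 18^{2} = 324$)
$o{\left(a,Y \right)} = \frac{1}{324 + Y}$
$\left(o{\left(y{\left(1 \right)},18 \right)} + 74\right) 210 = \left(\frac{1}{324 + 18} + 74\right) 210 = \left(\frac{1}{342} + 74\right) 210 = \frac{25309}{342} \cdot 210 = \frac{885815}{57}$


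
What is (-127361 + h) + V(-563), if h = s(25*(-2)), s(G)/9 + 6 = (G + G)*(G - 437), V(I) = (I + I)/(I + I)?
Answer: 310886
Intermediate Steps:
V(I) = 1 (V(I) = (2*I)/((2*I)) = (2*I)*(1/(2*I)) = 1)
s(G) = -54 + 18*G*(-437 + G) (s(G) = -54 + 9*((G + G)*(G - 437)) = -54 + 9*((2*G)*(-437 + G)) = -54 + 9*(2*G*(-437 + G)) = -54 + 18*G*(-437 + G))
h = 438246 (h = -54 - 196650*(-2) + 18*(25*(-2))² = -54 - 7866*(-50) + 18*(-50)² = -54 + 393300 + 18*2500 = -54 + 393300 + 45000 = 438246)
(-127361 + h) + V(-563) = (-127361 + 438246) + 1 = 310885 + 1 = 310886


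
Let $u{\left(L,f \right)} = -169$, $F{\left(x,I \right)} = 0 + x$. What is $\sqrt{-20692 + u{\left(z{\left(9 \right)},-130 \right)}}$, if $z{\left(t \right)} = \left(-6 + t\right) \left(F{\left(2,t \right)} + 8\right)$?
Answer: $i \sqrt{20861} \approx 144.43 i$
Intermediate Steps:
$F{\left(x,I \right)} = x$
$z{\left(t \right)} = -60 + 10 t$ ($z{\left(t \right)} = \left(-6 + t\right) \left(2 + 8\right) = \left(-6 + t\right) 10 = -60 + 10 t$)
$\sqrt{-20692 + u{\left(z{\left(9 \right)},-130 \right)}} = \sqrt{-20692 - 169} = \sqrt{-20861} = i \sqrt{20861}$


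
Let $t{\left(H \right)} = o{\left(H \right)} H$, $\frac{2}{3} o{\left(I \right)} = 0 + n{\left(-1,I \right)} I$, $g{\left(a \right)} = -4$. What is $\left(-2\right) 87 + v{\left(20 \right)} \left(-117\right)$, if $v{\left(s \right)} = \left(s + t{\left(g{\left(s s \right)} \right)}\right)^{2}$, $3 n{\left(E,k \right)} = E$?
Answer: $-17022$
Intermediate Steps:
$n{\left(E,k \right)} = \frac{E}{3}$
$o{\left(I \right)} = - \frac{I}{2}$ ($o{\left(I \right)} = \frac{3 \left(0 + \frac{1}{3} \left(-1\right) I\right)}{2} = \frac{3 \left(0 - \frac{I}{3}\right)}{2} = \frac{3 \left(- \frac{I}{3}\right)}{2} = - \frac{I}{2}$)
$t{\left(H \right)} = - \frac{H^{2}}{2}$ ($t{\left(H \right)} = - \frac{H}{2} H = - \frac{H^{2}}{2}$)
$v{\left(s \right)} = \left(-8 + s\right)^{2}$ ($v{\left(s \right)} = \left(s - \frac{\left(-4\right)^{2}}{2}\right)^{2} = \left(s - 8\right)^{2} = \left(-8 + s\right)^{2}$)
$\left(-2\right) 87 + v{\left(20 \right)} \left(-117\right) = \left(-2\right) 87 + \left(-8 + 20\right)^{2} \left(-117\right) = -174 + 12^{2} \left(-117\right) = -174 + 144 \left(-117\right) = -174 - 16848 = -17022$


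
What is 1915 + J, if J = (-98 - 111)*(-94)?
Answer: 21561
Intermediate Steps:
J = 19646 (J = -209*(-94) = 19646)
1915 + J = 1915 + 19646 = 21561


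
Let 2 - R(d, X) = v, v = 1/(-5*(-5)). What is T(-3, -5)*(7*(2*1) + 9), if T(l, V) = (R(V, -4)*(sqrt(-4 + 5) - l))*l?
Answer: -13524/25 ≈ -540.96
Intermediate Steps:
v = 1/25 ≈ 0.040000
R(d, X) = 49/25 (R(d, X) = 2 - 1*1/25 = 2 - 1/25 = 49/25)
T(l, V) = l*(49/25 - 49*l/25) (T(l, V) = (49*(sqrt(-4 + 5) - l)/25)*l = (49*(sqrt(1) - l)/25)*l = (49*(1 - l)/25)*l = (49/25 - 49*l/25)*l = l*(49/25 - 49*l/25))
T(-3, -5)*(7*(2*1) + 9) = ((49/25)*(-3)*(1 - 1*(-3)))*(7*(2*1) + 9) = ((49/25)*(-3)*(1 + 3))*(7*2 + 9) = ((49/25)*(-3)*4)*(14 + 9) = -588/25*23 = -13524/25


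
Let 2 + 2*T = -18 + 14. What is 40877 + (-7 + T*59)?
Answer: 40693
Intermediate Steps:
T = -3 (T = -1 + (-18 + 14)/2 = -1 + (½)*(-4) = -1 - 2 = -3)
40877 + (-7 + T*59) = 40877 + (-7 - 3*59) = 40877 + (-7 - 177) = 40877 - 184 = 40693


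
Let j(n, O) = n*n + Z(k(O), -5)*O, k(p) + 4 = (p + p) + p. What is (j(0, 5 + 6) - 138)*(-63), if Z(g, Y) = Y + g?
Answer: -7938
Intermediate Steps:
k(p) = -4 + 3*p (k(p) = -4 + ((p + p) + p) = -4 + (2*p + p) = -4 + 3*p)
j(n, O) = n**2 + O*(-9 + 3*O) (j(n, O) = n*n + (-5 + (-4 + 3*O))*O = n**2 + (-9 + 3*O)*O = n**2 + O*(-9 + 3*O))
(j(0, 5 + 6) - 138)*(-63) = ((0**2 + 3*(5 + 6)*(-3 + (5 + 6))) - 138)*(-63) = ((0 + 3*11*(-3 + 11)) - 138)*(-63) = ((0 + 3*11*8) - 138)*(-63) = ((0 + 264) - 138)*(-63) = (264 - 138)*(-63) = 126*(-63) = -7938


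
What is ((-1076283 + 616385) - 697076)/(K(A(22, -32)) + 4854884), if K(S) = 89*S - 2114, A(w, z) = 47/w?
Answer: -25453428/106765123 ≈ -0.23841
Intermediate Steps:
K(S) = -2114 + 89*S
((-1076283 + 616385) - 697076)/(K(A(22, -32)) + 4854884) = ((-1076283 + 616385) - 697076)/((-2114 + 89*(47/22)) + 4854884) = (-459898 - 697076)/((-2114 + 89*(47*(1/22))) + 4854884) = -1156974/((-2114 + 89*(47/22)) + 4854884) = -1156974/((-2114 + 4183/22) + 4854884) = -1156974/(-42325/22 + 4854884) = -1156974/106765123/22 = -1156974*22/106765123 = -25453428/106765123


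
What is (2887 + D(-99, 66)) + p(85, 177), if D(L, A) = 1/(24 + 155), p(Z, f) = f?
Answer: 548457/179 ≈ 3064.0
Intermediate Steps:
D(L, A) = 1/179
(2887 + D(-99, 66)) + p(85, 177) = (2887 + 1/179) + 177 = 516774/179 + 177 = 548457/179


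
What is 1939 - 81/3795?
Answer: 2452808/1265 ≈ 1939.0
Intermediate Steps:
1939 - 81/3795 = 1939 - 1*27/1265 = 1939 - 27/1265 = 2452808/1265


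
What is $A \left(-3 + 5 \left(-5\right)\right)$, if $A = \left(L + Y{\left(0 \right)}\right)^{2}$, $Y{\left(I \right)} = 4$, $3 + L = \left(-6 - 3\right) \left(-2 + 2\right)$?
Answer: $-28$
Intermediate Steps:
$L = -3$ ($L = -3 + \left(-6 - 3\right) \left(-2 + 2\right) = -3 - 0 = -3 + 0 = -3$)
$A = 1$ ($A = \left(-3 + 4\right)^{2} = 1^{2} = 1$)
$A \left(-3 + 5 \left(-5\right)\right) = 1 \left(-3 + 5 \left(-5\right)\right) = 1 \left(-3 - 25\right) = 1 \left(-28\right) = -28$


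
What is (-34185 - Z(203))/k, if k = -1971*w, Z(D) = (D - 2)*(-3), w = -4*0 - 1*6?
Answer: -5597/1971 ≈ -2.8397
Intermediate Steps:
w = -6 (w = 0 - 6 = -6)
Z(D) = 6 - 3*D (Z(D) = (-2 + D)*(-3) = 6 - 3*D)
k = 11826 (k = -1971*(-6) = 11826)
(-34185 - Z(203))/k = (-34185 - (6 - 3*203))/11826 = (-34185 - (6 - 609))*(1/11826) = (-34185 - 1*(-603))*(1/11826) = (-34185 + 603)*(1/11826) = -33582*1/11826 = -5597/1971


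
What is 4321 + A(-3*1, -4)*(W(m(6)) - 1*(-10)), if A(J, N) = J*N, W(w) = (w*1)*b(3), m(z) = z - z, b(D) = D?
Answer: 4441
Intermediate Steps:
m(z) = 0
W(w) = 3*w (W(w) = (w*1)*3 = w*3 = 3*w)
4321 + A(-3*1, -4)*(W(m(6)) - 1*(-10)) = 4321 + (-3*1*(-4))*(3*0 - 1*(-10)) = 4321 + (-3*(-4))*(0 + 10) = 4321 + 12*10 = 4321 + 120 = 4441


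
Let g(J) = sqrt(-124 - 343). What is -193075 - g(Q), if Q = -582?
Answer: -193075 - I*sqrt(467) ≈ -1.9308e+5 - 21.61*I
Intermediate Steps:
g(J) = I*sqrt(467) (g(J) = sqrt(-467) = I*sqrt(467))
-193075 - g(Q) = -193075 - I*sqrt(467)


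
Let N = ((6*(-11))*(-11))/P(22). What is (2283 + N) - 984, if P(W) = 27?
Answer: 11933/9 ≈ 1325.9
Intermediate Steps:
N = 242/9 (N = ((6*(-11))*(-11))/27 = -66*(-11)*(1/27) = 726*(1/27) = 242/9 ≈ 26.889)
(2283 + N) - 984 = (2283 + 242/9) - 984 = 20789/9 - 984 = 11933/9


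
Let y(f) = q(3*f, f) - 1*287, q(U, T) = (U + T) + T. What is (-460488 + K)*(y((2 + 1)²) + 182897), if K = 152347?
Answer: -56283494355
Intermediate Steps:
q(U, T) = U + 2*T (q(U, T) = (T + U) + T = U + 2*T)
y(f) = -287 + 5*f (y(f) = (3*f + 2*f) - 1*287 = 5*f - 287 = -287 + 5*f)
(-460488 + K)*(y((2 + 1)²) + 182897) = (-460488 + 152347)*((-287 + 5*(2 + 1)²) + 182897) = -308141*((-287 + 5*3²) + 182897) = -308141*((-287 + 5*9) + 182897) = -308141*((-287 + 45) + 182897) = -308141*(-242 + 182897) = -308141*182655 = -56283494355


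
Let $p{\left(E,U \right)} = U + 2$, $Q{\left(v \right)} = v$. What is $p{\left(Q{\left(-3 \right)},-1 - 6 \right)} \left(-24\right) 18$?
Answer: $2160$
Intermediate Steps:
$p{\left(E,U \right)} = 2 + U$
$p{\left(Q{\left(-3 \right)},-1 - 6 \right)} \left(-24\right) 18 = \left(2 - 7\right) \left(-24\right) 18 = \left(-5\right) \left(-24\right) 18 = 120 \cdot 18 = 2160$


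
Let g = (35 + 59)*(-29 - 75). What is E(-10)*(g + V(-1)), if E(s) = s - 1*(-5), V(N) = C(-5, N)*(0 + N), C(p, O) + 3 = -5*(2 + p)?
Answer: 48940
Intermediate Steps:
C(p, O) = -13 - 5*p (C(p, O) = -3 - 5*(2 + p) = -3 + (-10 - 5*p) = -13 - 5*p)
V(N) = 12*N (V(N) = (-13 - 5*(-5))*(0 + N) = (-13 + 25)*N = 12*N)
E(s) = 5 + s (E(s) = s + 5 = 5 + s)
g = -9776 (g = 94*(-104) = -9776)
E(-10)*(g + V(-1)) = (5 - 10)*(-9776 + 12*(-1)) = -5*(-9776 - 12) = -5*(-9788) = 48940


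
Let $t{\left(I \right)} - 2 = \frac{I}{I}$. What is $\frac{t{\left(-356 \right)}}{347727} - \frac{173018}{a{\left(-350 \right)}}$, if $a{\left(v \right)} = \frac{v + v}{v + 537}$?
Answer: $\frac{1875081104697}{40568150} \approx 46221.0$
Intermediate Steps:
$t{\left(I \right)} = 3$ ($t{\left(I \right)} = 2 + \frac{I}{I} = 2 + 1 = 3$)
$a{\left(v \right)} = \frac{2 v}{537 + v}$
$\frac{t{\left(-356 \right)}}{347727} - \frac{173018}{a{\left(-350 \right)}} = \frac{3}{347727} - \frac{173018}{2 \left(-350\right) \frac{1}{537 - 350}} = 3 \cdot \frac{1}{347727} - \frac{173018}{2 \left(-350\right) \frac{1}{187}} = \frac{1}{115909} - \frac{173018}{2 \left(-350\right) \frac{1}{187}} = \frac{1}{115909} - \frac{173018}{- \frac{700}{187}} = \frac{1}{115909} - - \frac{16177183}{350} = \frac{1}{115909} + \frac{16177183}{350} = \frac{1875081104697}{40568150}$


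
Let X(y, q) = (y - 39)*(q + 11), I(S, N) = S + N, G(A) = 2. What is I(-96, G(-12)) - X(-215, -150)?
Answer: -35400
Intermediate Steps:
I(S, N) = N + S
X(y, q) = (-39 + y)*(11 + q)
I(-96, G(-12)) - X(-215, -150) = (2 - 96) - (-429 - 39*(-150) + 11*(-215) - 150*(-215)) = -94 - (-429 + 5850 - 2365 + 32250) = -94 - 1*35306 = -94 - 35306 = -35400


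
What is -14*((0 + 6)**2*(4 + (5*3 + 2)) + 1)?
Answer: -10598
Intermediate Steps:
-14*((0 + 6)**2*(4 + (5*3 + 2)) + 1) = -14*(6**2*(4 + (15 + 2)) + 1) = -14*(36*(4 + 17) + 1) = -14*(36*21 + 1) = -14*(756 + 1) = -14*757 = -10598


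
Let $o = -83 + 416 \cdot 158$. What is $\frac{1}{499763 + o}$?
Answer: $\frac{1}{565408} \approx 1.7686 \cdot 10^{-6}$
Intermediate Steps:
$o = 65645$ ($o = -83 + 65728 = 65645$)
$\frac{1}{499763 + o} = \frac{1}{499763 + 65645} = \frac{1}{565408}$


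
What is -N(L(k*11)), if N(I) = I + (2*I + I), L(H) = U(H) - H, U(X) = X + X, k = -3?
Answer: 132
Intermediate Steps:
U(X) = 2*X
L(H) = H (L(H) = 2*H - H = H)
N(I) = 4*I (N(I) = I + 3*I = 4*I)
-N(L(k*11)) = -4*(-3*11) = -4*(-33) = -1*(-132) = 132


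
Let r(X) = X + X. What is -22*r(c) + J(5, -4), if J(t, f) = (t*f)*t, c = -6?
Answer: 164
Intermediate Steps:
r(X) = 2*X
J(t, f) = f*t² (J(t, f) = (f*t)*t = f*t²)
-22*r(c) + J(5, -4) = -44*(-6) - 4*5² = -22*(-12) - 4*25 = 264 - 100 = 164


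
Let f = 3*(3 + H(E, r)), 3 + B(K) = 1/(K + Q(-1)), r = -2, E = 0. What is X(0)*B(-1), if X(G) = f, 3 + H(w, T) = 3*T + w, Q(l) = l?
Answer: 63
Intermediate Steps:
B(K) = -3 + 1/(-1 + K) (B(K) = -3 + 1/(K - 1) = -3 + 1/(-1 + K))
H(w, T) = -3 + w + 3*T (H(w, T) = -3 + (3*T + w) = -3 + (w + 3*T) = -3 + w + 3*T)
f = -18 (f = 3*(3 + (-3 + 0 + 3*(-2))) = 3*(3 + (-3 + 0 - 6)) = 3*(3 - 9) = 3*(-6) = -18)
X(G) = -18
X(0)*B(-1) = -18*(4 - 3*(-1))/(-1 - 1) = -18*(4 + 3)/(-2) = -(-9)*7 = -18*(-7/2) = 63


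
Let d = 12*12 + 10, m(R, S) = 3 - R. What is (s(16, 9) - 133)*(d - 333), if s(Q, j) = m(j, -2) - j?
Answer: 26492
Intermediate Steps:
s(Q, j) = 3 - 2*j (s(Q, j) = (3 - j) - j = 3 - 2*j)
d = 154 (d = 144 + 10 = 154)
(s(16, 9) - 133)*(d - 333) = ((3 - 2*9) - 133)*(154 - 333) = ((3 - 18) - 133)*(-179) = (-15 - 133)*(-179) = -148*(-179) = 26492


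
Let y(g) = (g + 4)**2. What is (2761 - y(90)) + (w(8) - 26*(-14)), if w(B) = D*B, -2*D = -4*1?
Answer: -5695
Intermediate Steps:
D = 2 (D = -(-2) = -1/2*(-4) = 2)
y(g) = (4 + g)**2
w(B) = 2*B
(2761 - y(90)) + (w(8) - 26*(-14)) = (2761 - (4 + 90)**2) + (2*8 - 26*(-14)) = (2761 - 1*94**2) + (16 + 364) = (2761 - 1*8836) + 380 = (2761 - 8836) + 380 = -6075 + 380 = -5695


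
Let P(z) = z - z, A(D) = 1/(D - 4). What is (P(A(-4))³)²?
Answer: 0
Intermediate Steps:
A(D) = 1/(-4 + D)
P(z) = 0
(P(A(-4))³)² = (0³)² = 0² = 0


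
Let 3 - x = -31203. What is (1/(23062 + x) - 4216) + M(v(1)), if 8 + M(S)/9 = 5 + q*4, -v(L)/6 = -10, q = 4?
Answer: -222444531/54268 ≈ -4099.0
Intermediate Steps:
v(L) = 60 (v(L) = -6*(-10) = 60)
x = 31206 (x = 3 - 1*(-31203) = 3 + 31203 = 31206)
M(S) = 117 (M(S) = -72 + 9*(5 + 4*4) = -72 + 9*(5 + 16) = -72 + 9*21 = -72 + 189 = 117)
(1/(23062 + x) - 4216) + M(v(1)) = (1/(23062 + 31206) - 4216) + 117 = (1/54268 - 4216) + 117 = -228793887/54268 + 117 = -222444531/54268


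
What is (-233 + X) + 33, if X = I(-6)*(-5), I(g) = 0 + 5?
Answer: -225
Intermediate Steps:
I(g) = 5
X = -25 (X = 5*(-5) = -25)
(-233 + X) + 33 = (-233 - 25) + 33 = -258 + 33 = -225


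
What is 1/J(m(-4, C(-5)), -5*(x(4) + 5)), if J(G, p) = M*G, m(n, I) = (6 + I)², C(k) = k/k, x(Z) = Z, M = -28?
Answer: -1/1372 ≈ -0.00072886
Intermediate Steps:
C(k) = 1
J(G, p) = -28*G
1/J(m(-4, C(-5)), -5*(x(4) + 5)) = 1/(-28*(6 + 1)²) = 1/(-28*7²) = 1/(-28*49) = 1/(-1372) = -1/1372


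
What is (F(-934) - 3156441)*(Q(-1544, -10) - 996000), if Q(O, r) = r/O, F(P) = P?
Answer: 2427743510213125/772 ≈ 3.1447e+12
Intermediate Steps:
(F(-934) - 3156441)*(Q(-1544, -10) - 996000) = (-934 - 3156441)*(-10/(-1544) - 996000) = -3157375*(-10*(-1/1544) - 996000) = -3157375*(5/772 - 996000) = -3157375*(-768911995/772) = 2427743510213125/772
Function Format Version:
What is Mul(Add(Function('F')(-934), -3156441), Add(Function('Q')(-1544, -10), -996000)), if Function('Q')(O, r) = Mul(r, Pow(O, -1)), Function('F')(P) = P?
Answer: Rational(2427743510213125, 772) ≈ 3.1447e+12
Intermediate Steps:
Mul(Add(Function('F')(-934), -3156441), Add(Function('Q')(-1544, -10), -996000)) = Mul(Add(-934, -3156441), Add(Mul(-10, Pow(-1544, -1)), -996000)) = Mul(-3157375, Add(Mul(-10, Rational(-1, 1544)), -996000)) = Mul(-3157375, Add(Rational(5, 772), -996000)) = Mul(-3157375, Rational(-768911995, 772)) = Rational(2427743510213125, 772)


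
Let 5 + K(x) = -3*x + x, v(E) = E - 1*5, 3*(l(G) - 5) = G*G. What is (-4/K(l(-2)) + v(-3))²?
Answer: 169744/2809 ≈ 60.429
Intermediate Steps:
l(G) = 5 + G²/3 (l(G) = 5 + (G*G)/3 = 5 + G²/3)
v(E) = -5 + E (v(E) = E - 5 = -5 + E)
K(x) = -5 - 2*x (K(x) = -5 + (-3*x + x) = -5 - 2*x)
(-4/K(l(-2)) + v(-3))² = (-4/(-5 - 2*(5 + (⅓)*(-2)²)) + (-5 - 3))² = (-4/(-5 - 2*(5 + (⅓)*4)) - 8)² = (-4/(-5 - 2*(5 + 4/3)) - 8)² = (-4/(-5 - 2*19/3) - 8)² = (-4/(-5 - 38/3) - 8)² = (-4/(-53/3) - 8)² = (-4*(-3/53) - 8)² = (12/53 - 8)² = (-412/53)² = 169744/2809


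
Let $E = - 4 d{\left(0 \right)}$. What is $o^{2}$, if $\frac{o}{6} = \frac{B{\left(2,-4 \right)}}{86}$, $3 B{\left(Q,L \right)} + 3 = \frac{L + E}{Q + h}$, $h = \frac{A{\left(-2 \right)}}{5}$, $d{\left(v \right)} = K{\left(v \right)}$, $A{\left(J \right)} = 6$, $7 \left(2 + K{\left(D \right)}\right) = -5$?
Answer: $\frac{36}{90601} \approx 0.00039735$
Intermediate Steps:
$K{\left(D \right)} = - \frac{19}{7}$ ($K{\left(D \right)} = -2 + \frac{1}{7} \left(-5\right) = -2 - \frac{5}{7} = - \frac{19}{7}$)
$d{\left(v \right)} = - \frac{19}{7}$
$h = \frac{6}{5} \approx 1.2$
$E = \frac{76}{7}$ ($E = \left(-4\right) \left(- \frac{19}{7}\right) = \frac{76}{7} \approx 10.857$)
$B{\left(Q,L \right)} = -1 + \frac{\frac{76}{7} + L}{3 \left(\frac{6}{5} + Q\right)}$ ($B{\left(Q,L \right)} = -1 + \frac{\left(L + \frac{76}{7}\right) \frac{1}{Q + \frac{6}{5}}}{3} = -1 + \frac{\left(\frac{76}{7} + L\right) \frac{1}{\frac{6}{5} + Q}}{3} = -1 + \frac{\frac{1}{\frac{6}{5} + Q} \left(\frac{76}{7} + L\right)}{3} = -1 + \frac{\frac{76}{7} + L}{3 \left(\frac{6}{5} + Q\right)}$)
$o = - \frac{6}{301}$ ($o = 6 \frac{\frac{1}{21} \frac{1}{6 + 5 \cdot 2} \left(254 - 210 + 35 \left(-4\right)\right)}{86} = 6 \frac{254 - 210 - 140}{21 \left(6 + 10\right)} \frac{1}{86} = 6 \cdot \frac{1}{21} \cdot \frac{1}{16} \left(-96\right) \frac{1}{86} = 6 \left(\left(- \frac{2}{7}\right) \frac{1}{86}\right) = 6 \left(- \frac{1}{301}\right) = - \frac{6}{301} \approx -0.019934$)
$o^{2} = \left(- \frac{6}{301}\right)^{2} = \frac{36}{90601}$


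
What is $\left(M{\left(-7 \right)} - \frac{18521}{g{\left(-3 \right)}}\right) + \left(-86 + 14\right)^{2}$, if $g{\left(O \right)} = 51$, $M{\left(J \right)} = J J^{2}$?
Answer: $\frac{228370}{51} \approx 4477.8$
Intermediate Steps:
$M{\left(J \right)} = J^{3}$
$\left(M{\left(-7 \right)} - \frac{18521}{g{\left(-3 \right)}}\right) + \left(-86 + 14\right)^{2} = \left(\left(-7\right)^{3} - \frac{18521}{51}\right) + \left(-86 + 14\right)^{2} = \left(-343 - \frac{18521}{51}\right) + \left(-72\right)^{2} = \left(-343 - \frac{18521}{51}\right) + 5184 = - \frac{36014}{51} + 5184 = \frac{228370}{51}$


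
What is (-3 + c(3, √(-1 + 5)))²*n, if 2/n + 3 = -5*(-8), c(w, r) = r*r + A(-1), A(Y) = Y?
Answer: 0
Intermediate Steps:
c(w, r) = -1 + r² (c(w, r) = r*r - 1 = r² - 1 = -1 + r²)
n = 2/37 (n = 2/(-3 - 5*(-8)) = 2/(-3 + 40) = 2/37 ≈ 0.054054)
(-3 + c(3, √(-1 + 5)))²*n = (-3 + (-1 + (√(-1 + 5))²))²*(2/37) = (-3 + (-1 + (√4)²))²*(2/37) = (-3 + (-1 + 2²))²*(2/37) = (-3 + (-1 + 4))²*(2/37) = (-3 + 3)²*(2/37) = 0²*(2/37) = 0*(2/37) = 0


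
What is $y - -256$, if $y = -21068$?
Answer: $-20812$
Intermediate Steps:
$y - -256 = -21068 - -256 = -21068 + \left(-4189 + 4445\right) = -21068 + 256 = -20812$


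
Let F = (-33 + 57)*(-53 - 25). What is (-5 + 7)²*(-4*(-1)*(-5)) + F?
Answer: -1952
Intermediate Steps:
F = -1872 (F = 24*(-78) = -1872)
(-5 + 7)²*(-4*(-1)*(-5)) + F = (-5 + 7)²*(-4*(-1)*(-5)) - 1872 = 2²*(4*(-5)) - 1872 = 4*(-20) - 1872 = -80 - 1872 = -1952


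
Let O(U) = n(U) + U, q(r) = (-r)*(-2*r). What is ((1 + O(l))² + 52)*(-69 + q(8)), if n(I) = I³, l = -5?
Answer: 984887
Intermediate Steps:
q(r) = 2*r²
O(U) = U + U³ (O(U) = U³ + U = U + U³)
((1 + O(l))² + 52)*(-69 + q(8)) = ((1 + (-5 + (-5)³))² + 52)*(-69 + 2*8²) = ((1 + (-5 - 125))² + 52)*(-69 + 2*64) = ((1 - 130)² + 52)*(-69 + 128) = ((-129)² + 52)*59 = (16641 + 52)*59 = 16693*59 = 984887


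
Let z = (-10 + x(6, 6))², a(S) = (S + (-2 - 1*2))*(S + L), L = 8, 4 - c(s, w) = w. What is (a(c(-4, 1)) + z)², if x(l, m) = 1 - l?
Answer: 45796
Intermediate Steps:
c(s, w) = 4 - w
a(S) = (-4 + S)*(8 + S) (a(S) = (S + (-2 - 1*2))*(S + 8) = (S + (-2 - 2))*(8 + S) = (S - 4)*(8 + S) = (-4 + S)*(8 + S))
z = 225 (z = (-10 + (1 - 1*6))² = (-10 + (1 - 6))² = (-10 - 5)² = (-15)² = 225)
(a(c(-4, 1)) + z)² = ((-32 + (4 - 1*1)² + 4*(4 - 1*1)) + 225)² = ((-32 + (4 - 1)² + 4*(4 - 1)) + 225)² = ((-32 + 3² + 4*3) + 225)² = ((-32 + 9 + 12) + 225)² = (-11 + 225)² = 214² = 45796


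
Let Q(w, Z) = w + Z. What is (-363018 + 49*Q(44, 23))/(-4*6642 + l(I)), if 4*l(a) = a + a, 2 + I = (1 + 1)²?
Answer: 359735/26567 ≈ 13.541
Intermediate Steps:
Q(w, Z) = Z + w
I = 2 (I = -2 + (1 + 1)² = -2 + 2² = -2 + 4 = 2)
l(a) = a/2 (l(a) = (a + a)/4 = (2*a)/4 = a/2)
(-363018 + 49*Q(44, 23))/(-4*6642 + l(I)) = (-363018 + 49*(23 + 44))/(-4*6642 + (½)*2) = (-363018 + 49*67)/(-26568 + 1) = (-363018 + 3283)/(-26567) = -359735*(-1/26567) = 359735/26567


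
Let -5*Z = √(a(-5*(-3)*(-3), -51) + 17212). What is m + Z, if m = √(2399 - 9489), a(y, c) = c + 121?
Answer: -√17282/5 + I*√7090 ≈ -26.292 + 84.202*I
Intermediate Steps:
a(y, c) = 121 + c
m = I*√7090 (m = √(-7090) = I*√7090 ≈ 84.202*I)
Z = -√17282/5 (Z = -√((121 - 51) + 17212)/5 = -√(70 + 17212)/5 = -√17282/5 ≈ -26.292)
m + Z = I*√7090 - √17282/5 = -√17282/5 + I*√7090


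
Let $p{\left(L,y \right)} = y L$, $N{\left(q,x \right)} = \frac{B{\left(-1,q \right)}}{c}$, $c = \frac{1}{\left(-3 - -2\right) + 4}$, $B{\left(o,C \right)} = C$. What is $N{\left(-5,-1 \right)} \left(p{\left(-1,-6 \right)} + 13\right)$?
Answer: $-285$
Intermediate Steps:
$c = \frac{1}{3}$ ($c = \frac{1}{\left(-3 + 2\right) + 4} = \frac{1}{-1 + 4} = \frac{1}{3} \approx 0.33333$)
$N{\left(q,x \right)} = 3 q$ ($N{\left(q,x \right)} = q \frac{1}{\frac{1}{3}} = q 3 = 3 q$)
$p{\left(L,y \right)} = L y$
$N{\left(-5,-1 \right)} \left(p{\left(-1,-6 \right)} + 13\right) = 3 \left(-5\right) \left(\left(-1\right) \left(-6\right) + 13\right) = - 15 \left(6 + 13\right) = \left(-15\right) 19 = -285$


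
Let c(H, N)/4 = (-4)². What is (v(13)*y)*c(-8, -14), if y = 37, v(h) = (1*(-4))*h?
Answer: -123136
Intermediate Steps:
c(H, N) = 64 (c(H, N) = 4*(-4)² = 4*16 = 64)
v(h) = -4*h
(v(13)*y)*c(-8, -14) = (-4*13*37)*64 = -52*37*64 = -1924*64 = -123136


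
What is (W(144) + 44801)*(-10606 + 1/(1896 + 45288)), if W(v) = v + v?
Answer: -22564046216767/47184 ≈ -4.7821e+8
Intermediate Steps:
W(v) = 2*v
(W(144) + 44801)*(-10606 + 1/(1896 + 45288)) = (2*144 + 44801)*(-10606 + 1/(1896 + 45288)) = (288 + 44801)*(-10606 + 1/47184) = 45089*(-10606 + 1/47184) = 45089*(-500433503/47184) = -22564046216767/47184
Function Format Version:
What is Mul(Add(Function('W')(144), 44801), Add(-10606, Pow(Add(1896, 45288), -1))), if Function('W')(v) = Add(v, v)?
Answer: Rational(-22564046216767, 47184) ≈ -4.7821e+8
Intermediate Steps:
Function('W')(v) = Mul(2, v)
Mul(Add(Function('W')(144), 44801), Add(-10606, Pow(Add(1896, 45288), -1))) = Mul(Add(Mul(2, 144), 44801), Add(-10606, Pow(Add(1896, 45288), -1))) = Mul(Add(288, 44801), Add(-10606, Pow(47184, -1))) = Mul(45089, Add(-10606, Rational(1, 47184))) = Mul(45089, Rational(-500433503, 47184)) = Rational(-22564046216767, 47184)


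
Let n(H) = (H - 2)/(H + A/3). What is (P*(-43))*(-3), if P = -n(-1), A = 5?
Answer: 1161/2 ≈ 580.50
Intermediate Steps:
n(H) = (-2 + H)/(5/3 + H) (n(H) = (H - 2)/(H + 5/3) = (-2 + H)/(H + 5*(1/3)) = (-2 + H)/(H + 5/3) = (-2 + H)/(5/3 + H))
P = 9/2 (P = -3*(-2 - 1)/(5 + 3*(-1)) = -3*(-3)/(5 - 3) = -3*(-3)/2 = -1*(-9/2) = 9/2 ≈ 4.5000)
(P*(-43))*(-3) = ((9/2)*(-43))*(-3) = -387/2*(-3) = 1161/2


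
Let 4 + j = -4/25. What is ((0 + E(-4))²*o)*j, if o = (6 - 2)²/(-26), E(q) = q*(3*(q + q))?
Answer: 589824/25 ≈ 23593.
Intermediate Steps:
E(q) = 6*q² (E(q) = q*(3*(2*q)) = q*(6*q) = 6*q²)
j = -104/25 (j = -4 - 4/25 = -104/25 ≈ -4.1600)
o = -8/13 (o = 4²*(-1/26) = 16*(-1/26) = -8/13 ≈ -0.61539)
((0 + E(-4))²*o)*j = ((0 + 6*(-4)²)²*(-8/13))*(-104/25) = ((0 + 6*16)²*(-8/13))*(-104/25) = ((0 + 96)²*(-8/13))*(-104/25) = (96²*(-8/13))*(-104/25) = (9216*(-8/13))*(-104/25) = -73728/13*(-104/25) = 589824/25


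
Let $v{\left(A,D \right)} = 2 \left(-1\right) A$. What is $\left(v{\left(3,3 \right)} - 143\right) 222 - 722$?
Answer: $-33800$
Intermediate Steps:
$v{\left(A,D \right)} = - 2 A$
$\left(v{\left(3,3 \right)} - 143\right) 222 - 722 = \left(\left(-2\right) 3 - 143\right) 222 - 722 = \left(-6 - 143\right) 222 - 722 = \left(-149\right) 222 - 722 = -33078 - 722 = -33800$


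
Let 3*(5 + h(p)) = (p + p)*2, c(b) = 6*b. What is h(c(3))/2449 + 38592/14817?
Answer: 31597777/12095611 ≈ 2.6123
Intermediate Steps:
h(p) = -5 + 4*p/3 (h(p) = -5 + ((p + p)*2)/3 = -5 + ((2*p)*2)/3 = -5 + (4*p)/3 = -5 + 4*p/3)
h(c(3))/2449 + 38592/14817 = (-5 + 4*(6*3)/3)/2449 + 38592/14817 = (-5 + (4/3)*18)*(1/2449) + 38592*(1/14817) = (-5 + 24)*(1/2449) + 12864/4939 = 19*(1/2449) + 12864/4939 = 19/2449 + 12864/4939 = 31597777/12095611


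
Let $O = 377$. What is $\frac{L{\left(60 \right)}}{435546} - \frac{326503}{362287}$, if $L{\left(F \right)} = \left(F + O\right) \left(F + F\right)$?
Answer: $- \frac{20534790893}{26298775617} \approx -0.78083$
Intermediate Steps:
$L{\left(F \right)} = 2 F \left(377 + F\right)$ ($L{\left(F \right)} = \left(F + 377\right) \left(F + F\right) = \left(377 + F\right) 2 F = 2 F \left(377 + F\right)$)
$\frac{L{\left(60 \right)}}{435546} - \frac{326503}{362287} = \frac{2 \cdot 60 \left(377 + 60\right)}{435546} - \frac{326503}{362287} = 2 \cdot 60 \cdot 437 \cdot \frac{1}{435546} - \frac{326503}{362287} = 52440 \cdot \frac{1}{435546} - \frac{326503}{362287} = \frac{8740}{72591} - \frac{326503}{362287} = - \frac{20534790893}{26298775617}$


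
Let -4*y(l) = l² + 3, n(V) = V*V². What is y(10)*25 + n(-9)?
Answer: -5491/4 ≈ -1372.8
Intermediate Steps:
n(V) = V³
y(l) = -¾ - l²/4 (y(l) = -(l² + 3)/4 = -(3 + l²)/4 = -¾ - l²/4)
y(10)*25 + n(-9) = (-¾ - ¼*10²)*25 + (-9)³ = (-¾ - ¼*100)*25 - 729 = (-¾ - 25)*25 - 729 = -103/4*25 - 729 = -2575/4 - 729 = -5491/4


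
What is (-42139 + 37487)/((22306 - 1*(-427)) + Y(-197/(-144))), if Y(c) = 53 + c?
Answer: -669888/3281381 ≈ -0.20415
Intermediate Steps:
(-42139 + 37487)/((22306 - 1*(-427)) + Y(-197/(-144))) = (-42139 + 37487)/((22306 - 1*(-427)) + (53 - 197/(-144))) = -4652/((22306 + 427) + (53 - 197*(-1/144))) = -4652/(22733 + (53 + 197/144)) = -4652/(22733 + 7829/144) = -4652/3281381/144 = -4652*144/3281381 = -669888/3281381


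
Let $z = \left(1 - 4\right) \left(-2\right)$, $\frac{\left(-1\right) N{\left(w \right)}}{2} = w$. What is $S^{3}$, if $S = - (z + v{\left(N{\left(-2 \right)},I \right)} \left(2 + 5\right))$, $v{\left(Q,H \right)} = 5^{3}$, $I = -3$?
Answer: $-683797841$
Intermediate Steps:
$N{\left(w \right)} = - 2 w$
$v{\left(Q,H \right)} = 125$
$z = 6$ ($z = \left(-3\right) \left(-2\right) = 6$)
$S = -881$ ($S = - (6 + 125 \left(2 + 5\right)) = - (6 + 125 \cdot 7) = - (6 + 875) = \left(-1\right) 881 = -881$)
$S^{3} = \left(-881\right)^{3} = -683797841$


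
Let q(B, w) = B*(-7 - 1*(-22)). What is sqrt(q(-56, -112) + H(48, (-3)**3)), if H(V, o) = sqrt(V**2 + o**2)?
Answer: sqrt(-840 + 3*sqrt(337)) ≈ 28.017*I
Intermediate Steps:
q(B, w) = 15*B (q(B, w) = B*(-7 + 22) = B*15 = 15*B)
sqrt(q(-56, -112) + H(48, (-3)**3)) = sqrt(15*(-56) + sqrt(48**2 + ((-3)**3)**2)) = sqrt(-840 + sqrt(2304 + (-27)**2)) = sqrt(-840 + sqrt(2304 + 729)) = sqrt(-840 + sqrt(3033)) = sqrt(-840 + 3*sqrt(337))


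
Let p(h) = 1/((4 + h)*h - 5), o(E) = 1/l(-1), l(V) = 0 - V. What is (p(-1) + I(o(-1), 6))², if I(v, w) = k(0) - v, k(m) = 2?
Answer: 49/64 ≈ 0.76563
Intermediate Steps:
l(V) = -V
o(E) = 1 (o(E) = 1/(-1*(-1)) = 1/1 = 1)
p(h) = 1/(-5 + h*(4 + h)) (p(h) = 1/(h*(4 + h) - 5) = 1/(-5 + h*(4 + h)))
I(v, w) = 2 - v
(p(-1) + I(o(-1), 6))² = (1/(-5 + (-1)² + 4*(-1)) + (2 - 1*1))² = (1/(-5 + 1 - 4) + (2 - 1))² = (1/(-8) + 1)² = (-⅛ + 1)² = (7/8)² = 49/64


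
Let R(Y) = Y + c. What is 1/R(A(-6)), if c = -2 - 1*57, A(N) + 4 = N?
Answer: -1/69 ≈ -0.014493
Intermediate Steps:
A(N) = -4 + N
c = -59 (c = -2 - 57 = -59)
R(Y) = -59 + Y (R(Y) = Y - 59 = -59 + Y)
1/R(A(-6)) = 1/(-59 + (-4 - 6)) = 1/(-59 - 10) = 1/(-69) = -1/69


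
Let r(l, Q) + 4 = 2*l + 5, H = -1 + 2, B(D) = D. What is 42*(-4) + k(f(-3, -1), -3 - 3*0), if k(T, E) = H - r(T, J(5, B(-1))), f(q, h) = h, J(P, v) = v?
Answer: -166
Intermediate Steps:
H = 1
r(l, Q) = 1 + 2*l (r(l, Q) = -4 + (2*l + 5) = -4 + (5 + 2*l) = 1 + 2*l)
k(T, E) = -2*T (k(T, E) = 1 - (1 + 2*T) = 1 + (-1 - 2*T) = -2*T)
42*(-4) + k(f(-3, -1), -3 - 3*0) = 42*(-4) - 2*(-1) = -168 + 2 = -166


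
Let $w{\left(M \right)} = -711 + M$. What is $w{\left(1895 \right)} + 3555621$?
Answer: $3556805$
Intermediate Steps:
$w{\left(1895 \right)} + 3555621 = \left(-711 + 1895\right) + 3555621 = 1184 + 3555621 = 3556805$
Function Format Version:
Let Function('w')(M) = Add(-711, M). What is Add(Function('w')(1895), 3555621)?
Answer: 3556805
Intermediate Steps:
Add(Function('w')(1895), 3555621) = Add(Add(-711, 1895), 3555621) = Add(1184, 3555621) = 3556805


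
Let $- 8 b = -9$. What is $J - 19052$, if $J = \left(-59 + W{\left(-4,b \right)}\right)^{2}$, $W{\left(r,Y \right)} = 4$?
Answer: $-16027$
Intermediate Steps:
$b = \frac{9}{8}$ ($b = \left(- \frac{1}{8}\right) \left(-9\right) = \frac{9}{8} \approx 1.125$)
$J = 3025$ ($J = \left(-59 + 4\right)^{2} = \left(-55\right)^{2} = 3025$)
$J - 19052 = 3025 - 19052 = -16027$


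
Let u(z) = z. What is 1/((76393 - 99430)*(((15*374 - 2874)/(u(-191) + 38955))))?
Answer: -9691/15757308 ≈ -0.00061502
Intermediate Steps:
1/((76393 - 99430)*(((15*374 - 2874)/(u(-191) + 38955)))) = 1/((76393 - 99430)*(((15*374 - 2874)/(-191 + 38955)))) = 1/((-23037)*(((5610 - 2874)/38764))) = -1/(23037*(2736*(1/38764))) = -1/(23037*684/9691) = -1/23037*9691/684 = -9691/15757308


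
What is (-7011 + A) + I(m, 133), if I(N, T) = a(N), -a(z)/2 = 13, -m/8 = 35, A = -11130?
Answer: -18167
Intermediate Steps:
m = -280 (m = -8*35 = -280)
a(z) = -26 (a(z) = -2*13 = -26)
I(N, T) = -26
(-7011 + A) + I(m, 133) = (-7011 - 11130) - 26 = -18141 - 26 = -18167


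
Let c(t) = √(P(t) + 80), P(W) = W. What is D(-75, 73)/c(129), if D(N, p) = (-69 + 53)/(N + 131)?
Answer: -2*√209/1463 ≈ -0.019763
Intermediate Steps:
D(N, p) = -16/(131 + N)
c(t) = √(80 + t) (c(t) = √(t + 80) = √(80 + t))
D(-75, 73)/c(129) = (-16/(131 - 75))/(√(80 + 129)) = (-16/56)/(√209) = (-16*1/56)*(√209/209) = -2*√209/1463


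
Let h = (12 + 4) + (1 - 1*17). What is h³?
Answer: 0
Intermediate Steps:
h = 0 (h = 16 + (1 - 17) = 16 - 16 = 0)
h³ = 0³ = 0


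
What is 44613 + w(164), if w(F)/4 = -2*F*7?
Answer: 35429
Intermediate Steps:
w(F) = -56*F (w(F) = 4*(-2*F*7) = 4*(-14*F) = -56*F)
44613 + w(164) = 44613 - 56*164 = 44613 - 9184 = 35429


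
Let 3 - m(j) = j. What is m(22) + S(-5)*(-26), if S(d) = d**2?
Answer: -669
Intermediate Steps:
m(j) = 3 - j
m(22) + S(-5)*(-26) = (3 - 1*22) + (-5)**2*(-26) = (3 - 22) + 25*(-26) = -19 - 650 = -669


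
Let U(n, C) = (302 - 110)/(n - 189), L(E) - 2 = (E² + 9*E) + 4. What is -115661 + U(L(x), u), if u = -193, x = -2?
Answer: -22785409/197 ≈ -1.1566e+5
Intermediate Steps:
L(E) = 6 + E² + 9*E (L(E) = 2 + ((E² + 9*E) + 4) = 2 + (4 + E² + 9*E) = 6 + E² + 9*E)
U(n, C) = 192/(-189 + n)
-115661 + U(L(x), u) = -115661 + 192/(-189 + (6 + (-2)² + 9*(-2))) = -115661 + 192/(-189 + (6 + 4 - 18)) = -115661 + 192/(-189 - 8) = -115661 + 192/(-197) = -115661 + 192*(-1/197) = -115661 - 192/197 = -22785409/197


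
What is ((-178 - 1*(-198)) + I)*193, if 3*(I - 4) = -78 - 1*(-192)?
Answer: 11966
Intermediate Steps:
I = 42 (I = 4 + (-78 - 1*(-192))/3 = 4 + (-78 + 192)/3 = 4 + (⅓)*114 = 4 + 38 = 42)
((-178 - 1*(-198)) + I)*193 = ((-178 - 1*(-198)) + 42)*193 = ((-178 + 198) + 42)*193 = (20 + 42)*193 = 62*193 = 11966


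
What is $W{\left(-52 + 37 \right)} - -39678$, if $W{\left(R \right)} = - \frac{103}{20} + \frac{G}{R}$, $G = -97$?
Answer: $\frac{2380759}{60} \approx 39679.0$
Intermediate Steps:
$W{\left(R \right)} = - \frac{103}{20} - \frac{97}{R}$
$W{\left(-52 + 37 \right)} - -39678 = \left(- \frac{103}{20} - \frac{97}{-52 + 37}\right) - -39678 = \left(- \frac{103}{20} - \frac{97}{-15}\right) + 39678 = \left(- \frac{103}{20} - - \frac{97}{15}\right) + 39678 = \left(- \frac{103}{20} + \frac{97}{15}\right) + 39678 = \frac{79}{60} + 39678 = \frac{2380759}{60}$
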